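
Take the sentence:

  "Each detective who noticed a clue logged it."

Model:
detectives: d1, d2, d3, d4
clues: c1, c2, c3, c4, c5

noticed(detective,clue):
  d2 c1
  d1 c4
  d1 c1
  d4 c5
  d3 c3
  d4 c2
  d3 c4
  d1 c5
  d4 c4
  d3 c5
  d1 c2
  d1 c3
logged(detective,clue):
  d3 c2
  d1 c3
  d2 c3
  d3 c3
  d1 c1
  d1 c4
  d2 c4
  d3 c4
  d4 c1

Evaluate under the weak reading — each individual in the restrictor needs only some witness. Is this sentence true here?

"it" takes "a clue" as antecedent — a donkey pronoun bound across the clause boundary.
Weak reading: every detective d with some noticed-clue has at least one noticed-clue c such that logged(d,c).
Per detective: d1:✓  d2:✗  d3:✓  d4:✗
d2 has no witness among its noticed-clues.

False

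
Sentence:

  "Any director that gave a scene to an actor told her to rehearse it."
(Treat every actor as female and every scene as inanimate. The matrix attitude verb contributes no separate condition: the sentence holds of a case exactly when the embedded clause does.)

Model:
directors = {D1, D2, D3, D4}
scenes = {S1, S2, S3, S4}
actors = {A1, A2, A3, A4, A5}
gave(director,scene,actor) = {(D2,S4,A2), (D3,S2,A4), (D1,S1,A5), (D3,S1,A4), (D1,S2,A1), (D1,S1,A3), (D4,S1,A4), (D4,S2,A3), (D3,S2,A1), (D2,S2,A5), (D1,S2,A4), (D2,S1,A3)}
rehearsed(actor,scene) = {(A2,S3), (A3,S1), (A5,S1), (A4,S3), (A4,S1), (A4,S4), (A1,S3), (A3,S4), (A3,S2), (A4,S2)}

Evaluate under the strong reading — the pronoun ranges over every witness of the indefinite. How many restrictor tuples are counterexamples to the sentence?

"her" takes "an actor" as antecedent and "it" takes "a scene"; both are donkey pronouns co-varying with the restrictor.
Strong reading: for every (d,s,a) with gave(d,s,a), rehearsed(a,s).
Restrictor triples: (D1,S1,A3)→rehearsed(A3,S1) ✓  (D1,S1,A5)→rehearsed(A5,S1) ✓  (D1,S2,A1)→rehearsed(A1,S2) ✗  (D1,S2,A4)→rehearsed(A4,S2) ✓  (D2,S1,A3)→rehearsed(A3,S1) ✓  (D2,S2,A5)→rehearsed(A5,S2) ✗  (D2,S4,A2)→rehearsed(A2,S4) ✗  (D3,S1,A4)→rehearsed(A4,S1) ✓  (D3,S2,A1)→rehearsed(A1,S2) ✗  (D3,S2,A4)→rehearsed(A4,S2) ✓  (D4,S1,A4)→rehearsed(A4,S1) ✓  (D4,S2,A3)→rehearsed(A3,S2) ✓
Counterexamples (restrictor triples failing the scope): 4.

4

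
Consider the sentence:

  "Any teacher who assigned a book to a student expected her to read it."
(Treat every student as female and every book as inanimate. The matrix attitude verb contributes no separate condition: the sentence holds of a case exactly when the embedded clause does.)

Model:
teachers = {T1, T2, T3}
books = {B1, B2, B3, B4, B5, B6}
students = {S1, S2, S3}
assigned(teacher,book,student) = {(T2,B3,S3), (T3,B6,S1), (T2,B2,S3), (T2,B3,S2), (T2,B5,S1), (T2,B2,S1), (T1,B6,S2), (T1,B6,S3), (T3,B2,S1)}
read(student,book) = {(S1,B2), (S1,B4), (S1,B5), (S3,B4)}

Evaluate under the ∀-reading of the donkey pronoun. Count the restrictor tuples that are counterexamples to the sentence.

6

"her" takes "a student" as antecedent and "it" takes "a book"; both are donkey pronouns co-varying with the restrictor.
Strong reading: for every (t,b,s) with assigned(t,b,s), read(s,b).
Restrictor triples: (T1,B6,S2)→read(S2,B6) ✗  (T1,B6,S3)→read(S3,B6) ✗  (T2,B2,S1)→read(S1,B2) ✓  (T2,B2,S3)→read(S3,B2) ✗  (T2,B3,S2)→read(S2,B3) ✗  (T2,B3,S3)→read(S3,B3) ✗  (T2,B5,S1)→read(S1,B5) ✓  (T3,B2,S1)→read(S1,B2) ✓  (T3,B6,S1)→read(S1,B6) ✗
Counterexamples (restrictor triples failing the scope): 6.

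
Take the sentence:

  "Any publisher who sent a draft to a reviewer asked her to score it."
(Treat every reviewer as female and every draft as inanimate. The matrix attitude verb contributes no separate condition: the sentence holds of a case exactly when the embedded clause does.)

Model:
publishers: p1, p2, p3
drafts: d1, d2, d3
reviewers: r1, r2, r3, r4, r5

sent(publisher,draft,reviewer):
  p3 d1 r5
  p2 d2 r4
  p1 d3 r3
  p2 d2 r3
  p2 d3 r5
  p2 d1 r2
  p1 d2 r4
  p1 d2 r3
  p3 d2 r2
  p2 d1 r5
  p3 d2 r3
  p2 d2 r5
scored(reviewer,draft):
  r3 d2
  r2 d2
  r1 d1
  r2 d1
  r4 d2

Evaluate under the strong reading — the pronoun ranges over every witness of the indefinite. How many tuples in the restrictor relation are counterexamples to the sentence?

5

"her" takes "a reviewer" as antecedent and "it" takes "a draft"; both are donkey pronouns co-varying with the restrictor.
Strong reading: for every (p,d,r) with sent(p,d,r), scored(r,d).
Restrictor triples: (p1,d2,r3)→scored(r3,d2) ✓  (p1,d2,r4)→scored(r4,d2) ✓  (p1,d3,r3)→scored(r3,d3) ✗  (p2,d1,r2)→scored(r2,d1) ✓  (p2,d1,r5)→scored(r5,d1) ✗  (p2,d2,r3)→scored(r3,d2) ✓  (p2,d2,r4)→scored(r4,d2) ✓  (p2,d2,r5)→scored(r5,d2) ✗  (p2,d3,r5)→scored(r5,d3) ✗  (p3,d1,r5)→scored(r5,d1) ✗  (p3,d2,r2)→scored(r2,d2) ✓  (p3,d2,r3)→scored(r3,d2) ✓
Counterexamples (restrictor triples failing the scope): 5.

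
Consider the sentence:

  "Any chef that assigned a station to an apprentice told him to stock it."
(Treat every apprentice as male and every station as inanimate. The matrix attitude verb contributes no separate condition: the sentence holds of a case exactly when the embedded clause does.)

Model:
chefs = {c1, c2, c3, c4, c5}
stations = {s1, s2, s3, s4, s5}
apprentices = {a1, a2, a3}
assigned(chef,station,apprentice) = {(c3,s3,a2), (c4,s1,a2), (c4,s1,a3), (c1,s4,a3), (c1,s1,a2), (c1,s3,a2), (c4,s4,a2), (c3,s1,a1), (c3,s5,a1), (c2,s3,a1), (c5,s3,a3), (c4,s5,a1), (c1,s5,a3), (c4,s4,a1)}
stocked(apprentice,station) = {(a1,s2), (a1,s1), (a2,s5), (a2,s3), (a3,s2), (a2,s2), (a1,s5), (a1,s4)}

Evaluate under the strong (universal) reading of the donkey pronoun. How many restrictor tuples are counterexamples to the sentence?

"him" takes "an apprentice" as antecedent and "it" takes "a station"; both are donkey pronouns co-varying with the restrictor.
Strong reading: for every (c,s,a) with assigned(c,s,a), stocked(a,s).
Restrictor triples: (c1,s1,a2)→stocked(a2,s1) ✗  (c1,s3,a2)→stocked(a2,s3) ✓  (c1,s4,a3)→stocked(a3,s4) ✗  (c1,s5,a3)→stocked(a3,s5) ✗  (c2,s3,a1)→stocked(a1,s3) ✗  (c3,s1,a1)→stocked(a1,s1) ✓  (c3,s3,a2)→stocked(a2,s3) ✓  (c3,s5,a1)→stocked(a1,s5) ✓  (c4,s1,a2)→stocked(a2,s1) ✗  (c4,s1,a3)→stocked(a3,s1) ✗  (c4,s4,a1)→stocked(a1,s4) ✓  (c4,s4,a2)→stocked(a2,s4) ✗  (c4,s5,a1)→stocked(a1,s5) ✓  (c5,s3,a3)→stocked(a3,s3) ✗
Counterexamples (restrictor triples failing the scope): 8.

8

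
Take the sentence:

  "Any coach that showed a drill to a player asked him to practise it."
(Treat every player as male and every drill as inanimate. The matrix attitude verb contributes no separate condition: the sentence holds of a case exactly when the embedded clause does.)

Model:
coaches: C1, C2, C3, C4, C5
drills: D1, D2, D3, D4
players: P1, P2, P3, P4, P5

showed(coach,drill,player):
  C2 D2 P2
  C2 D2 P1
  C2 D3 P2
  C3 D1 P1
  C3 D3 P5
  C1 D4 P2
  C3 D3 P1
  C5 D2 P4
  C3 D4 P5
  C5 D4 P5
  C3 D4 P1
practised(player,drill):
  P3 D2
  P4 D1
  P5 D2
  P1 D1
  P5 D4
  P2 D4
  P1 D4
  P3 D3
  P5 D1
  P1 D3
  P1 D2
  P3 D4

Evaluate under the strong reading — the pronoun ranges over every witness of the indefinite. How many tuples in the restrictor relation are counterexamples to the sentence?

4

"him" takes "a player" as antecedent and "it" takes "a drill"; both are donkey pronouns co-varying with the restrictor.
Strong reading: for every (c,d,p) with showed(c,d,p), practised(p,d).
Restrictor triples: (C1,D4,P2)→practised(P2,D4) ✓  (C2,D2,P1)→practised(P1,D2) ✓  (C2,D2,P2)→practised(P2,D2) ✗  (C2,D3,P2)→practised(P2,D3) ✗  (C3,D1,P1)→practised(P1,D1) ✓  (C3,D3,P1)→practised(P1,D3) ✓  (C3,D3,P5)→practised(P5,D3) ✗  (C3,D4,P1)→practised(P1,D4) ✓  (C3,D4,P5)→practised(P5,D4) ✓  (C5,D2,P4)→practised(P4,D2) ✗  (C5,D4,P5)→practised(P5,D4) ✓
Counterexamples (restrictor triples failing the scope): 4.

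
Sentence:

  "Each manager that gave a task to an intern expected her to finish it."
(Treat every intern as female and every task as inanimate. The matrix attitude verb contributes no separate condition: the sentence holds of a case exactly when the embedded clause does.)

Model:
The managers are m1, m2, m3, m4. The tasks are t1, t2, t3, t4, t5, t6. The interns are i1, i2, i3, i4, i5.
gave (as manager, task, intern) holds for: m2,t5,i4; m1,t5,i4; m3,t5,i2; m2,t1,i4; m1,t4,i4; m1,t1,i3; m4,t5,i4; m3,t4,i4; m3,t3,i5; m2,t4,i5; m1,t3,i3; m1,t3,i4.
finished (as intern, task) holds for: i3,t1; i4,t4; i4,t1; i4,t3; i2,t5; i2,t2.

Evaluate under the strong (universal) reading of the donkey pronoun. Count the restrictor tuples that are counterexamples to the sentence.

6

"her" takes "an intern" as antecedent and "it" takes "a task"; both are donkey pronouns co-varying with the restrictor.
Strong reading: for every (m,t,i) with gave(m,t,i), finished(i,t).
Restrictor triples: (m1,t1,i3)→finished(i3,t1) ✓  (m1,t3,i3)→finished(i3,t3) ✗  (m1,t3,i4)→finished(i4,t3) ✓  (m1,t4,i4)→finished(i4,t4) ✓  (m1,t5,i4)→finished(i4,t5) ✗  (m2,t1,i4)→finished(i4,t1) ✓  (m2,t4,i5)→finished(i5,t4) ✗  (m2,t5,i4)→finished(i4,t5) ✗  (m3,t3,i5)→finished(i5,t3) ✗  (m3,t4,i4)→finished(i4,t4) ✓  (m3,t5,i2)→finished(i2,t5) ✓  (m4,t5,i4)→finished(i4,t5) ✗
Counterexamples (restrictor triples failing the scope): 6.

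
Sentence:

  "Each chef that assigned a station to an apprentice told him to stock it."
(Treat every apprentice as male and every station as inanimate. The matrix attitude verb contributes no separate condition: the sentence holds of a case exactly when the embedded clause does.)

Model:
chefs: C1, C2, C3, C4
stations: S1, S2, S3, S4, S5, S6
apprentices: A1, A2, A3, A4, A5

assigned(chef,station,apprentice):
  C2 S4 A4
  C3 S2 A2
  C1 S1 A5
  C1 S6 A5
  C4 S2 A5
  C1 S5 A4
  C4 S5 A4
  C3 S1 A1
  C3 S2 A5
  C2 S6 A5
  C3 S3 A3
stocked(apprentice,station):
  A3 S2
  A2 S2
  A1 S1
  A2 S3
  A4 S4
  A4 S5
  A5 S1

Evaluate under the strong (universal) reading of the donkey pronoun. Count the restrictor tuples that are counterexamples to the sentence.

"him" takes "an apprentice" as antecedent and "it" takes "a station"; both are donkey pronouns co-varying with the restrictor.
Strong reading: for every (c,s,a) with assigned(c,s,a), stocked(a,s).
Restrictor triples: (C1,S1,A5)→stocked(A5,S1) ✓  (C1,S5,A4)→stocked(A4,S5) ✓  (C1,S6,A5)→stocked(A5,S6) ✗  (C2,S4,A4)→stocked(A4,S4) ✓  (C2,S6,A5)→stocked(A5,S6) ✗  (C3,S1,A1)→stocked(A1,S1) ✓  (C3,S2,A2)→stocked(A2,S2) ✓  (C3,S2,A5)→stocked(A5,S2) ✗  (C3,S3,A3)→stocked(A3,S3) ✗  (C4,S2,A5)→stocked(A5,S2) ✗  (C4,S5,A4)→stocked(A4,S5) ✓
Counterexamples (restrictor triples failing the scope): 5.

5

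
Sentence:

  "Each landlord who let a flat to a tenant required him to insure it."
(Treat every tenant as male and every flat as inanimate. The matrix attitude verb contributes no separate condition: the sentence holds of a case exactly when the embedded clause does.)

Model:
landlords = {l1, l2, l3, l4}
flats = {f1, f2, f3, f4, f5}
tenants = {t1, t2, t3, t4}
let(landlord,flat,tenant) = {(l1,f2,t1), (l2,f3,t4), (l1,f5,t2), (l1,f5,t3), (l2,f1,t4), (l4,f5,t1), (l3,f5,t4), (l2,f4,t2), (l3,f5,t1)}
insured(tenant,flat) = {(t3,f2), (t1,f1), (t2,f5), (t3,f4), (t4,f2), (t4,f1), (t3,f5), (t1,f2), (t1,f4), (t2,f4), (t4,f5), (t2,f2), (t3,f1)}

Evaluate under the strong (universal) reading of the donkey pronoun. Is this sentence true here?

False

"him" takes "a tenant" as antecedent and "it" takes "a flat"; both are donkey pronouns co-varying with the restrictor.
Strong reading: for every (l,f,t) with let(l,f,t), insured(t,f).
Restrictor triples: (l1,f2,t1)→insured(t1,f2) ✓  (l1,f5,t2)→insured(t2,f5) ✓  (l1,f5,t3)→insured(t3,f5) ✓  (l2,f1,t4)→insured(t4,f1) ✓  (l2,f3,t4)→insured(t4,f3) ✗  (l2,f4,t2)→insured(t2,f4) ✓  (l3,f5,t1)→insured(t1,f5) ✗  (l3,f5,t4)→insured(t4,f5) ✓  (l4,f5,t1)→insured(t1,f5) ✗
Counterexample: (l2,f3,t4) — insured(t4,f3) does not hold.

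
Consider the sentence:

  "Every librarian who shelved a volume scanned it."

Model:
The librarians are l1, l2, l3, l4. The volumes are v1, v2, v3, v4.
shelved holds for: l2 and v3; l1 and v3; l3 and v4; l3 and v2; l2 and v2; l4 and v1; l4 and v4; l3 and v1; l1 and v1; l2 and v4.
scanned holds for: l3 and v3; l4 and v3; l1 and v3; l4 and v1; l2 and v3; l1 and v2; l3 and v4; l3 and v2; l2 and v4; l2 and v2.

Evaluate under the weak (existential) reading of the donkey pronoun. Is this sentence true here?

"it" takes "a volume" as antecedent — a donkey pronoun bound across the clause boundary.
Weak reading: every librarian l with some shelved-volume has at least one shelved-volume v such that scanned(l,v).
Per librarian: l1:✓  l2:✓  l3:✓  l4:✓
Every librarian in the restrictor has a witness.

True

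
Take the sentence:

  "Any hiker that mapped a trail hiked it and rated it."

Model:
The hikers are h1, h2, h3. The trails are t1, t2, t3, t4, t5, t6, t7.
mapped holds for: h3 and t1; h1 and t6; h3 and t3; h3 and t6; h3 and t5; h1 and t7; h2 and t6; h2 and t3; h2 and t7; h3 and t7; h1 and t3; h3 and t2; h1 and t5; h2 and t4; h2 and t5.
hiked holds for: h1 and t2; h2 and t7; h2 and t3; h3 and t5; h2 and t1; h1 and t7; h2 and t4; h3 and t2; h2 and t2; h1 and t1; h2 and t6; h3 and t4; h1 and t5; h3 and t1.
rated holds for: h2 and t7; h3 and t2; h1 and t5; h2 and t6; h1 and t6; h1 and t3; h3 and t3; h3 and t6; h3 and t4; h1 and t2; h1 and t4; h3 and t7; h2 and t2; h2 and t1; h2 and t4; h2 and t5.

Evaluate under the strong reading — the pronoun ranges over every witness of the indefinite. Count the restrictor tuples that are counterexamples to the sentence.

10

"it" takes "a trail" as antecedent — a donkey pronoun bound across the clause boundary.
Strong reading: for every (h,t) with mapped(h,t), hiked(h,t) ∧ rated(h,t).
Restrictor pairs: (h1,t3) ✗  (h1,t5) ✓  (h1,t6) ✗  (h1,t7) ✗  (h2,t3) ✗  (h2,t4) ✓  (h2,t5) ✗  (h2,t6) ✓  (h2,t7) ✓  (h3,t1) ✗  (h3,t2) ✓  (h3,t3) ✗  (h3,t5) ✗  (h3,t6) ✗  (h3,t7) ✗
Counterexamples (restrictor pairs failing the scope): 10.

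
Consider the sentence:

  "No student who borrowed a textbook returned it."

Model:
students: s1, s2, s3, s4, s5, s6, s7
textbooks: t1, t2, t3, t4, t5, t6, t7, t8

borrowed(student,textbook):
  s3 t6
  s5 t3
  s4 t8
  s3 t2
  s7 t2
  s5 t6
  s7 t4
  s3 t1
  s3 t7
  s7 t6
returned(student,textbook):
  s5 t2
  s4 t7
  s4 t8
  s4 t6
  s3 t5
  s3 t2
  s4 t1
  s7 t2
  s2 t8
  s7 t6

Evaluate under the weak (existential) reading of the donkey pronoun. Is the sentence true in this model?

"it" takes "a textbook" as antecedent — a donkey pronoun bound across the clause boundary.
Truth condition: for no (s,t) with borrowed(s,t) does returned(s,t) hold.
Restrictor pairs — does the scope hold? (s3,t1):fails  (s3,t2):holds  (s3,t6):fails  (s3,t7):fails  (s4,t8):holds  (s5,t3):fails  (s5,t6):fails  (s7,t2):holds  (s7,t4):fails  (s7,t6):holds
Scope holds for 4 pair(s), so the sentence is false.

False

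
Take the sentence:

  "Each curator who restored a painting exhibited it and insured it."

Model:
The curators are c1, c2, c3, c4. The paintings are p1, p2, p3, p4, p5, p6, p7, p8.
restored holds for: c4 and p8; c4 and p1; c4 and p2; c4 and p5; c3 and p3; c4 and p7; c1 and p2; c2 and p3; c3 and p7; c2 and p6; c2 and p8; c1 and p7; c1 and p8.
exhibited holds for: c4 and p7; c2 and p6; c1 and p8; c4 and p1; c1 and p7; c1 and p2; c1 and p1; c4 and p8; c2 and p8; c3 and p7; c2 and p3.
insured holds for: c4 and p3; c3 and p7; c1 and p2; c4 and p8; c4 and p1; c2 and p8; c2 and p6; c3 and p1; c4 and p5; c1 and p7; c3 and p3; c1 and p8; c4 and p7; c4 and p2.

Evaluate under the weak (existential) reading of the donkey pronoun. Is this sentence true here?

"it" takes "a painting" as antecedent — a donkey pronoun bound across the clause boundary.
Weak reading: every curator c with some restored-painting has at least one restored-painting p such that exhibited(c,p) ∧ insured(c,p).
Per curator: c1:✓  c2:✓  c3:✓  c4:✓
Every curator in the restrictor has a witness.

True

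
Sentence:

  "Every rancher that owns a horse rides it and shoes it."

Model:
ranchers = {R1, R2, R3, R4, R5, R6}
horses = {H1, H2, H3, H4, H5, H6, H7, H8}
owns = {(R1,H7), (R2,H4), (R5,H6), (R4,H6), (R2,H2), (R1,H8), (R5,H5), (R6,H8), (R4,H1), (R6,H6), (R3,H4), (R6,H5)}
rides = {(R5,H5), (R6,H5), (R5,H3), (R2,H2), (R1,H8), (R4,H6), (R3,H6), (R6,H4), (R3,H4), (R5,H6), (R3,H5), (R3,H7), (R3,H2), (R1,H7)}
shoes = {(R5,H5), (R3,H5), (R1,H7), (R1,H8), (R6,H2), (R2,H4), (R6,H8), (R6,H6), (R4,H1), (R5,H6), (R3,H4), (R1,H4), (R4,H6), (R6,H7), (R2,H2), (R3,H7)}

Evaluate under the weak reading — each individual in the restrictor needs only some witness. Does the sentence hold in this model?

False

"it" takes "a horse" as antecedent — a donkey pronoun bound across the clause boundary.
Weak reading: every rancher r with some owns-horse has at least one owns-horse h such that rides(r,h) ∧ shoes(r,h).
Per rancher: R1:✓  R2:✓  R3:✓  R4:✓  R5:✓  R6:✗
R6 has no witness among its owns-horses.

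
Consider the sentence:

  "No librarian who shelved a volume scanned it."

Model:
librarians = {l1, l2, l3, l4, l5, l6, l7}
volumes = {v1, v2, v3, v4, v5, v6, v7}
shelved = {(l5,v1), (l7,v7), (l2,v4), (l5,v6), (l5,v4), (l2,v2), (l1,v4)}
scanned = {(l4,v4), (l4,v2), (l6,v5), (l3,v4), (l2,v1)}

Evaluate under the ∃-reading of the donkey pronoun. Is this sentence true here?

"it" takes "a volume" as antecedent — a donkey pronoun bound across the clause boundary.
Truth condition: for no (l,v) with shelved(l,v) does scanned(l,v) hold.
Restrictor pairs — does the scope hold? (l1,v4):fails  (l2,v2):fails  (l2,v4):fails  (l5,v1):fails  (l5,v4):fails  (l5,v6):fails  (l7,v7):fails
Scope holds for no restrictor pair, so the sentence is true.

True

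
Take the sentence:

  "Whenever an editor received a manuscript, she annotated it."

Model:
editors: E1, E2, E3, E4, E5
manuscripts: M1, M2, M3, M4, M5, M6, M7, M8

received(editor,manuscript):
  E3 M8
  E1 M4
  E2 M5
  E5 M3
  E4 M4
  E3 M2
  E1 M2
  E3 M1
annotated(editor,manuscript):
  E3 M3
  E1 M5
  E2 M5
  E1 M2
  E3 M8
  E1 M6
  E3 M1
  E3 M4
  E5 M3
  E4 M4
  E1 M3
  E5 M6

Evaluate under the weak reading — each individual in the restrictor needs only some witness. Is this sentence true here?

"it" takes "a manuscript" as antecedent — a donkey pronoun bound across the clause boundary.
Weak reading: every editor e with some received-manuscript has at least one received-manuscript m such that annotated(e,m).
Per editor: E1:✓  E2:✓  E3:✓  E4:✓  E5:✓
Every editor in the restrictor has a witness.

True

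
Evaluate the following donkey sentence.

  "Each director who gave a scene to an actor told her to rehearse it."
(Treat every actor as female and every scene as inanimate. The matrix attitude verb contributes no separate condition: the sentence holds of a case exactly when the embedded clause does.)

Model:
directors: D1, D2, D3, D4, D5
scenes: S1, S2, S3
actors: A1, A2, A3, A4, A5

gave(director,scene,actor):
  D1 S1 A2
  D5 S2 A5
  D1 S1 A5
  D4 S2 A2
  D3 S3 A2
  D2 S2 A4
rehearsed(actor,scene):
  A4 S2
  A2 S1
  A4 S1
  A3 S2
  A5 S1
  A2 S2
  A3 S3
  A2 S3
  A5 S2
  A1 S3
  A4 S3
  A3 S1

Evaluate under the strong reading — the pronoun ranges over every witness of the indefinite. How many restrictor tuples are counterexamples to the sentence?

0

"her" takes "an actor" as antecedent and "it" takes "a scene"; both are donkey pronouns co-varying with the restrictor.
Strong reading: for every (d,s,a) with gave(d,s,a), rehearsed(a,s).
Restrictor triples: (D1,S1,A2)→rehearsed(A2,S1) ✓  (D1,S1,A5)→rehearsed(A5,S1) ✓  (D2,S2,A4)→rehearsed(A4,S2) ✓  (D3,S3,A2)→rehearsed(A2,S3) ✓  (D4,S2,A2)→rehearsed(A2,S2) ✓  (D5,S2,A5)→rehearsed(A5,S2) ✓
Counterexamples (restrictor triples failing the scope): 0.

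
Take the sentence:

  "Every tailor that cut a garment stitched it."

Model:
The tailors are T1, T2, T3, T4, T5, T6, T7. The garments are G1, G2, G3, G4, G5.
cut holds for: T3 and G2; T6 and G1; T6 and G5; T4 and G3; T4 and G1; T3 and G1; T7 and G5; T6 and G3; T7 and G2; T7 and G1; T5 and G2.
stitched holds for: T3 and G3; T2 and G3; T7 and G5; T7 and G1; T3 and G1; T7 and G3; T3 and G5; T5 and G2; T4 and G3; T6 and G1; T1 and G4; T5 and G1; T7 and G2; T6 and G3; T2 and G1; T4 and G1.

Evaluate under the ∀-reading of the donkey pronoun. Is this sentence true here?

False

"it" takes "a garment" as antecedent — a donkey pronoun bound across the clause boundary.
Strong reading: for every (t,g) with cut(t,g), stitched(t,g).
Restrictor pairs: (T3,G1) ✓  (T3,G2) ✗  (T4,G1) ✓  (T4,G3) ✓  (T5,G2) ✓  (T6,G1) ✓  (T6,G3) ✓  (T6,G5) ✗  (T7,G1) ✓  (T7,G2) ✓  (T7,G5) ✓
Counterexample: (T3,G2) is in cut but fails the scope.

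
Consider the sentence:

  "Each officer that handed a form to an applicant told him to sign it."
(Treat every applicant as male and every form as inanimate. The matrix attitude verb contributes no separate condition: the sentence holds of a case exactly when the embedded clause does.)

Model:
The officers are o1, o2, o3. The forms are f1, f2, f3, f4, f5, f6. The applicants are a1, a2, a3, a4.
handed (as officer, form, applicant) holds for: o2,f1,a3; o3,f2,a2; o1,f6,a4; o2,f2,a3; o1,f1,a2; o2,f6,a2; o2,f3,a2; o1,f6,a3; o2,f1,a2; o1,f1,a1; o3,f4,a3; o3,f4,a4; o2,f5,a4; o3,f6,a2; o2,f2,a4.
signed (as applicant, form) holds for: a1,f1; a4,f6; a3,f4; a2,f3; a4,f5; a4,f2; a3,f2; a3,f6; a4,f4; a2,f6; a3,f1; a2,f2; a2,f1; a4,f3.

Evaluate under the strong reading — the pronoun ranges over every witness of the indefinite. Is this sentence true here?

True

"him" takes "an applicant" as antecedent and "it" takes "a form"; both are donkey pronouns co-varying with the restrictor.
Strong reading: for every (o,f,a) with handed(o,f,a), signed(a,f).
Restrictor triples: (o1,f1,a1)→signed(a1,f1) ✓  (o1,f1,a2)→signed(a2,f1) ✓  (o1,f6,a3)→signed(a3,f6) ✓  (o1,f6,a4)→signed(a4,f6) ✓  (o2,f1,a2)→signed(a2,f1) ✓  (o2,f1,a3)→signed(a3,f1) ✓  (o2,f2,a3)→signed(a3,f2) ✓  (o2,f2,a4)→signed(a4,f2) ✓  (o2,f3,a2)→signed(a2,f3) ✓  (o2,f5,a4)→signed(a4,f5) ✓  (o2,f6,a2)→signed(a2,f6) ✓  (o3,f2,a2)→signed(a2,f2) ✓  (o3,f4,a3)→signed(a3,f4) ✓  (o3,f4,a4)→signed(a4,f4) ✓  (o3,f6,a2)→signed(a2,f6) ✓
Every restrictor triple satisfies the scope.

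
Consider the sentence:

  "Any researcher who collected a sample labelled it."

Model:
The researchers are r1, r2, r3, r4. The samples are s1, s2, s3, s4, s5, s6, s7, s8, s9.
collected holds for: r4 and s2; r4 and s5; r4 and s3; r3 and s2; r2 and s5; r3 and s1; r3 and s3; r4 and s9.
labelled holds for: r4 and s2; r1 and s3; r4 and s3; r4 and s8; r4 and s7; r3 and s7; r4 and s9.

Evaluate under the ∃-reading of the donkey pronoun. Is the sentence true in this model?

"it" takes "a sample" as antecedent — a donkey pronoun bound across the clause boundary.
Weak reading: every researcher r with some collected-sample has at least one collected-sample s such that labelled(r,s).
Per researcher: r2:✗  r3:✗  r4:✓
r2 has no witness among its collected-samples.

False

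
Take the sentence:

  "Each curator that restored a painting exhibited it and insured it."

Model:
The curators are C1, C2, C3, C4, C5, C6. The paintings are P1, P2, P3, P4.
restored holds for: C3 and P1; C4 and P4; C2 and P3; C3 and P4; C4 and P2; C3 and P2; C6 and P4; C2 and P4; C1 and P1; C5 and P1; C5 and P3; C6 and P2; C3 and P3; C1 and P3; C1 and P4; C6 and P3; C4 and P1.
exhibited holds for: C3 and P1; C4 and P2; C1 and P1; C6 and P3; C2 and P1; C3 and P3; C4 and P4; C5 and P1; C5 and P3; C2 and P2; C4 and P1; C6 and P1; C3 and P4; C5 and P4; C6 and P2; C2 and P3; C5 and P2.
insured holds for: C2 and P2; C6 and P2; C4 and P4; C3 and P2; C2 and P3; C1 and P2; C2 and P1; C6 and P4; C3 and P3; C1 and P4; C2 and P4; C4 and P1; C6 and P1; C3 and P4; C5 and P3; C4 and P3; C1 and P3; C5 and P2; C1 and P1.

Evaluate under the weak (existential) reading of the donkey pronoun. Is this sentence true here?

"it" takes "a painting" as antecedent — a donkey pronoun bound across the clause boundary.
Weak reading: every curator c with some restored-painting has at least one restored-painting p such that exhibited(c,p) ∧ insured(c,p).
Per curator: C1:✓  C2:✓  C3:✓  C4:✓  C5:✓  C6:✓
Every curator in the restrictor has a witness.

True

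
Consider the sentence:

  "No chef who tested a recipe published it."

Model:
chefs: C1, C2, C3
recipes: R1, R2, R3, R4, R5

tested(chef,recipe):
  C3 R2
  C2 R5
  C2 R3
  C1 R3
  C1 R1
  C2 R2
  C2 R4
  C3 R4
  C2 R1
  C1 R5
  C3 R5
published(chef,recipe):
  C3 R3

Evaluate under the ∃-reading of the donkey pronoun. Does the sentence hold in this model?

True

"it" takes "a recipe" as antecedent — a donkey pronoun bound across the clause boundary.
Truth condition: for no (c,r) with tested(c,r) does published(c,r) hold.
Restrictor pairs — does the scope hold? (C1,R1):fails  (C1,R3):fails  (C1,R5):fails  (C2,R1):fails  (C2,R2):fails  (C2,R3):fails  (C2,R4):fails  (C2,R5):fails  (C3,R2):fails  (C3,R4):fails  (C3,R5):fails
Scope holds for no restrictor pair, so the sentence is true.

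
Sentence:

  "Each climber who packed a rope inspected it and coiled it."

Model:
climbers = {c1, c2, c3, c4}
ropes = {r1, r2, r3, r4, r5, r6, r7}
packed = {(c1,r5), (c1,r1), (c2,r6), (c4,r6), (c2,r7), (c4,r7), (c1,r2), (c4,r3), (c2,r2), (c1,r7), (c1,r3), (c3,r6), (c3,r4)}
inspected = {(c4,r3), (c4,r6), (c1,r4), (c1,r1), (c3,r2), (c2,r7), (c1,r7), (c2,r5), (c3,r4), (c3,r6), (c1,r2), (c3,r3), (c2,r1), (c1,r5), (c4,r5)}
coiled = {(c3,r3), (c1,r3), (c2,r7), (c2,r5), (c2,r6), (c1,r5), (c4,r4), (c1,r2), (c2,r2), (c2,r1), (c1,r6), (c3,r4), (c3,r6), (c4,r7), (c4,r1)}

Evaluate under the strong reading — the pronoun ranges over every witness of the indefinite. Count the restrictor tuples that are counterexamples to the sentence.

8

"it" takes "a rope" as antecedent — a donkey pronoun bound across the clause boundary.
Strong reading: for every (c,r) with packed(c,r), inspected(c,r) ∧ coiled(c,r).
Restrictor pairs: (c1,r1) ✗  (c1,r2) ✓  (c1,r3) ✗  (c1,r5) ✓  (c1,r7) ✗  (c2,r2) ✗  (c2,r6) ✗  (c2,r7) ✓  (c3,r4) ✓  (c3,r6) ✓  (c4,r3) ✗  (c4,r6) ✗  (c4,r7) ✗
Counterexamples (restrictor pairs failing the scope): 8.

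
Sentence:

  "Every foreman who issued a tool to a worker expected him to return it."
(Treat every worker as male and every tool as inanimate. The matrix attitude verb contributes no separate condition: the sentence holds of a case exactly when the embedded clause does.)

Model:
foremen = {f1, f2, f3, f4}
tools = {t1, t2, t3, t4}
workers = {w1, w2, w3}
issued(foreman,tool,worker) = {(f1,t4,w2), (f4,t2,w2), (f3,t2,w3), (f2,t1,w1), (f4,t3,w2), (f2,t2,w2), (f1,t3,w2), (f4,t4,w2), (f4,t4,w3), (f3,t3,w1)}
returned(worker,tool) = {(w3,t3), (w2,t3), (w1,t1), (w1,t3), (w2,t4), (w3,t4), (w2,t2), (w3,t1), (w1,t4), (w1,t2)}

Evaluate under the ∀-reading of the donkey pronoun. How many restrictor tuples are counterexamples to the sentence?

1

"him" takes "a worker" as antecedent and "it" takes "a tool"; both are donkey pronouns co-varying with the restrictor.
Strong reading: for every (f,t,w) with issued(f,t,w), returned(w,t).
Restrictor triples: (f1,t3,w2)→returned(w2,t3) ✓  (f1,t4,w2)→returned(w2,t4) ✓  (f2,t1,w1)→returned(w1,t1) ✓  (f2,t2,w2)→returned(w2,t2) ✓  (f3,t2,w3)→returned(w3,t2) ✗  (f3,t3,w1)→returned(w1,t3) ✓  (f4,t2,w2)→returned(w2,t2) ✓  (f4,t3,w2)→returned(w2,t3) ✓  (f4,t4,w2)→returned(w2,t4) ✓  (f4,t4,w3)→returned(w3,t4) ✓
Counterexamples (restrictor triples failing the scope): 1.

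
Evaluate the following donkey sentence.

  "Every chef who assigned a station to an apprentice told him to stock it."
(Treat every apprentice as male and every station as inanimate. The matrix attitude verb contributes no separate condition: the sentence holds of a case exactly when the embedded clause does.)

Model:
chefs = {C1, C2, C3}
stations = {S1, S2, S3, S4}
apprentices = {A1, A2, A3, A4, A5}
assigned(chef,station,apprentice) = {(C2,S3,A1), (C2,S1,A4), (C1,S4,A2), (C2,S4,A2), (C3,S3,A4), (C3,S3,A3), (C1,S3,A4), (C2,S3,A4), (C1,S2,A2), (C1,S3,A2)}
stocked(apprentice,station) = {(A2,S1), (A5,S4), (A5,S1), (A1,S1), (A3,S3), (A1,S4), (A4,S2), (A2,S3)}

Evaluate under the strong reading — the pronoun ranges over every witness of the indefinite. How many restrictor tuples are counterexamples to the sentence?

8

"him" takes "an apprentice" as antecedent and "it" takes "a station"; both are donkey pronouns co-varying with the restrictor.
Strong reading: for every (c,s,a) with assigned(c,s,a), stocked(a,s).
Restrictor triples: (C1,S2,A2)→stocked(A2,S2) ✗  (C1,S3,A2)→stocked(A2,S3) ✓  (C1,S3,A4)→stocked(A4,S3) ✗  (C1,S4,A2)→stocked(A2,S4) ✗  (C2,S1,A4)→stocked(A4,S1) ✗  (C2,S3,A1)→stocked(A1,S3) ✗  (C2,S3,A4)→stocked(A4,S3) ✗  (C2,S4,A2)→stocked(A2,S4) ✗  (C3,S3,A3)→stocked(A3,S3) ✓  (C3,S3,A4)→stocked(A4,S3) ✗
Counterexamples (restrictor triples failing the scope): 8.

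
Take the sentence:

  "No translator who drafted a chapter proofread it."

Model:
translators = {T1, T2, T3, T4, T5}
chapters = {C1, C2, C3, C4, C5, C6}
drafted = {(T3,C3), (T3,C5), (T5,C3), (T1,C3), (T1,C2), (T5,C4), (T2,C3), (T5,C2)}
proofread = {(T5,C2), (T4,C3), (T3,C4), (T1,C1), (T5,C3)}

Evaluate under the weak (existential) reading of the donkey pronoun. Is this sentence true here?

"it" takes "a chapter" as antecedent — a donkey pronoun bound across the clause boundary.
Truth condition: for no (t,c) with drafted(t,c) does proofread(t,c) hold.
Restrictor pairs — does the scope hold? (T1,C2):fails  (T1,C3):fails  (T2,C3):fails  (T3,C3):fails  (T3,C5):fails  (T5,C2):holds  (T5,C3):holds  (T5,C4):fails
Scope holds for 2 pair(s), so the sentence is false.

False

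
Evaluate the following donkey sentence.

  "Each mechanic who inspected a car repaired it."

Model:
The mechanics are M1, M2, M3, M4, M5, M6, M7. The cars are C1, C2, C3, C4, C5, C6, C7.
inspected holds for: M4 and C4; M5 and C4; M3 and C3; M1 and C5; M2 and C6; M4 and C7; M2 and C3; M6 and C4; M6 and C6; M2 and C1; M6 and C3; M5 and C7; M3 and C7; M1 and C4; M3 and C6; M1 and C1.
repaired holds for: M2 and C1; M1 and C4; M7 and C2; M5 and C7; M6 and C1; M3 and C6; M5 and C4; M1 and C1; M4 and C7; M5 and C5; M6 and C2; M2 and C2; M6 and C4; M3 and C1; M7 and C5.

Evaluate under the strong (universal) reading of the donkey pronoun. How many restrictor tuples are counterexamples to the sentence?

"it" takes "a car" as antecedent — a donkey pronoun bound across the clause boundary.
Strong reading: for every (m,c) with inspected(m,c), repaired(m,c).
Restrictor pairs: (M1,C1) ✓  (M1,C4) ✓  (M1,C5) ✗  (M2,C1) ✓  (M2,C3) ✗  (M2,C6) ✗  (M3,C3) ✗  (M3,C6) ✓  (M3,C7) ✗  (M4,C4) ✗  (M4,C7) ✓  (M5,C4) ✓  (M5,C7) ✓  (M6,C3) ✗  (M6,C4) ✓  (M6,C6) ✗
Counterexamples (restrictor pairs failing the scope): 8.

8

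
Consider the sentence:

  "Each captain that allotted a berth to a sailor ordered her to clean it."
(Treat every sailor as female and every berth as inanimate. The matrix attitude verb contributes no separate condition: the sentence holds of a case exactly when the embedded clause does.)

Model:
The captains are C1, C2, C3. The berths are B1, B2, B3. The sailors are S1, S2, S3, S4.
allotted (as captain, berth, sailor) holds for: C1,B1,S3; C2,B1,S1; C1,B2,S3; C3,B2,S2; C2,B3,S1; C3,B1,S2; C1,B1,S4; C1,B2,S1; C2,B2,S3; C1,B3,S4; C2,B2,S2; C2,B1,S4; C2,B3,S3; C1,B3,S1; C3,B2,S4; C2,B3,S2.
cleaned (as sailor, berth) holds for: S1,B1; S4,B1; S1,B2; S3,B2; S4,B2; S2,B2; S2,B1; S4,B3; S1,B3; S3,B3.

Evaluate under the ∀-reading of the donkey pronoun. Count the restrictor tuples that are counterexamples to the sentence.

2

"her" takes "a sailor" as antecedent and "it" takes "a berth"; both are donkey pronouns co-varying with the restrictor.
Strong reading: for every (c,b,s) with allotted(c,b,s), cleaned(s,b).
Restrictor triples: (C1,B1,S3)→cleaned(S3,B1) ✗  (C1,B1,S4)→cleaned(S4,B1) ✓  (C1,B2,S1)→cleaned(S1,B2) ✓  (C1,B2,S3)→cleaned(S3,B2) ✓  (C1,B3,S1)→cleaned(S1,B3) ✓  (C1,B3,S4)→cleaned(S4,B3) ✓  (C2,B1,S1)→cleaned(S1,B1) ✓  (C2,B1,S4)→cleaned(S4,B1) ✓  (C2,B2,S2)→cleaned(S2,B2) ✓  (C2,B2,S3)→cleaned(S3,B2) ✓  (C2,B3,S1)→cleaned(S1,B3) ✓  (C2,B3,S2)→cleaned(S2,B3) ✗  (C2,B3,S3)→cleaned(S3,B3) ✓  (C3,B1,S2)→cleaned(S2,B1) ✓  (C3,B2,S2)→cleaned(S2,B2) ✓  (C3,B2,S4)→cleaned(S4,B2) ✓
Counterexamples (restrictor triples failing the scope): 2.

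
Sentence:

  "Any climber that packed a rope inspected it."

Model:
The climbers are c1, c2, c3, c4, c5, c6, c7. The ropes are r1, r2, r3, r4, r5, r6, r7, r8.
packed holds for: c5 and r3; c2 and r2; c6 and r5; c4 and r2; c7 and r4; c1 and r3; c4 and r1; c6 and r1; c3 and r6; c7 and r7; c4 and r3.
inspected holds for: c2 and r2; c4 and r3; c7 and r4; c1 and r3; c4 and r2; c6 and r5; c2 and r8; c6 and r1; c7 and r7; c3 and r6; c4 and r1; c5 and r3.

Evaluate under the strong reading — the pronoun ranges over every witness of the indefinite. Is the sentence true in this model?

True

"it" takes "a rope" as antecedent — a donkey pronoun bound across the clause boundary.
Strong reading: for every (c,r) with packed(c,r), inspected(c,r).
Restrictor pairs: (c1,r3) ✓  (c2,r2) ✓  (c3,r6) ✓  (c4,r1) ✓  (c4,r2) ✓  (c4,r3) ✓  (c5,r3) ✓  (c6,r1) ✓  (c6,r5) ✓  (c7,r4) ✓  (c7,r7) ✓
Every restrictor pair satisfies the scope.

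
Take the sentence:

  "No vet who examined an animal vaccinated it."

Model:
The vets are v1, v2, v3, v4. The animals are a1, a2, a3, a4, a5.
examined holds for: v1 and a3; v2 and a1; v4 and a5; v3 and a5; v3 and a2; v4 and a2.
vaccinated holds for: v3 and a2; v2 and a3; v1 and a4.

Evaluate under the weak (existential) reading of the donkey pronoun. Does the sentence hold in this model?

"it" takes "an animal" as antecedent — a donkey pronoun bound across the clause boundary.
Truth condition: for no (v,a) with examined(v,a) does vaccinated(v,a) hold.
Restrictor pairs — does the scope hold? (v1,a3):fails  (v2,a1):fails  (v3,a2):holds  (v3,a5):fails  (v4,a2):fails  (v4,a5):fails
Scope holds for 1 pair(s), so the sentence is false.

False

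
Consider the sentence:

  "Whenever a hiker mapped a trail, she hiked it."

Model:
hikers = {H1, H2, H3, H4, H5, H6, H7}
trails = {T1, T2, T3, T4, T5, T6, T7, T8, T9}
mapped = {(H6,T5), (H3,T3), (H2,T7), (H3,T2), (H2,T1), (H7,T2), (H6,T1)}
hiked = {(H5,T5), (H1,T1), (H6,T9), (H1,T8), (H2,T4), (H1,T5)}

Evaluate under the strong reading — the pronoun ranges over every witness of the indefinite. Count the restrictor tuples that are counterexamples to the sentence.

"it" takes "a trail" as antecedent — a donkey pronoun bound across the clause boundary.
Strong reading: for every (h,t) with mapped(h,t), hiked(h,t).
Restrictor pairs: (H2,T1) ✗  (H2,T7) ✗  (H3,T2) ✗  (H3,T3) ✗  (H6,T1) ✗  (H6,T5) ✗  (H7,T2) ✗
Counterexamples (restrictor pairs failing the scope): 7.

7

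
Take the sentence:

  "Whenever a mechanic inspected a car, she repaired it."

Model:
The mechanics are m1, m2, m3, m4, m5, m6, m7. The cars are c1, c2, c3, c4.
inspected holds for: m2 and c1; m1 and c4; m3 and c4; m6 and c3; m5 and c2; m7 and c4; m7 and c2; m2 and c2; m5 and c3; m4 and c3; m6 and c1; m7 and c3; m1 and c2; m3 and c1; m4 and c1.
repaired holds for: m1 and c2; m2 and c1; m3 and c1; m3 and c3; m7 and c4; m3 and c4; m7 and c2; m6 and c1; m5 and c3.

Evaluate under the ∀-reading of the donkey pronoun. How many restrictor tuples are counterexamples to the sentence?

"it" takes "a car" as antecedent — a donkey pronoun bound across the clause boundary.
Strong reading: for every (m,c) with inspected(m,c), repaired(m,c).
Restrictor pairs: (m1,c2) ✓  (m1,c4) ✗  (m2,c1) ✓  (m2,c2) ✗  (m3,c1) ✓  (m3,c4) ✓  (m4,c1) ✗  (m4,c3) ✗  (m5,c2) ✗  (m5,c3) ✓  (m6,c1) ✓  (m6,c3) ✗  (m7,c2) ✓  (m7,c3) ✗  (m7,c4) ✓
Counterexamples (restrictor pairs failing the scope): 7.

7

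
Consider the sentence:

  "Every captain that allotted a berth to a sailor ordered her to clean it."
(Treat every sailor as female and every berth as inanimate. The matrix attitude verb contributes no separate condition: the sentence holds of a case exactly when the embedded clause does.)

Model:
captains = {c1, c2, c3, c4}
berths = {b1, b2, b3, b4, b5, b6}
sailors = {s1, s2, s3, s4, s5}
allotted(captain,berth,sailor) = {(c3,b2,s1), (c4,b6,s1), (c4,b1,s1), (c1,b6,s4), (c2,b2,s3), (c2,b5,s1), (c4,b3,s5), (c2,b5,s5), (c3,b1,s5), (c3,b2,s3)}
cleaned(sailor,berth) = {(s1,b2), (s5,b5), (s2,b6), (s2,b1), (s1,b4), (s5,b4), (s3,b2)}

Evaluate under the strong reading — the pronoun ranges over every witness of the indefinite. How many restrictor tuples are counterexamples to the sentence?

"her" takes "a sailor" as antecedent and "it" takes "a berth"; both are donkey pronouns co-varying with the restrictor.
Strong reading: for every (c,b,s) with allotted(c,b,s), cleaned(s,b).
Restrictor triples: (c1,b6,s4)→cleaned(s4,b6) ✗  (c2,b2,s3)→cleaned(s3,b2) ✓  (c2,b5,s1)→cleaned(s1,b5) ✗  (c2,b5,s5)→cleaned(s5,b5) ✓  (c3,b1,s5)→cleaned(s5,b1) ✗  (c3,b2,s1)→cleaned(s1,b2) ✓  (c3,b2,s3)→cleaned(s3,b2) ✓  (c4,b1,s1)→cleaned(s1,b1) ✗  (c4,b3,s5)→cleaned(s5,b3) ✗  (c4,b6,s1)→cleaned(s1,b6) ✗
Counterexamples (restrictor triples failing the scope): 6.

6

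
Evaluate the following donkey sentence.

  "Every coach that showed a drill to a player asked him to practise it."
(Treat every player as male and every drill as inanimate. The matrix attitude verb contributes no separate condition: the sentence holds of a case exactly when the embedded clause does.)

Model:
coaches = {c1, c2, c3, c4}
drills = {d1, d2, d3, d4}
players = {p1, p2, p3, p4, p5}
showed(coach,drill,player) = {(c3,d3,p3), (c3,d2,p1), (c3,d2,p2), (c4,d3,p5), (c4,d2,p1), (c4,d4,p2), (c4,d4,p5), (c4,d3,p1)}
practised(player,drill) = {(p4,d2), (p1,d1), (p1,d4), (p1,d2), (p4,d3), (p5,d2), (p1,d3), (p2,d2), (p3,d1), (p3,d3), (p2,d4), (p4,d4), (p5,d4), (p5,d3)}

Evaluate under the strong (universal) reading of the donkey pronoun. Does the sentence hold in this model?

"him" takes "a player" as antecedent and "it" takes "a drill"; both are donkey pronouns co-varying with the restrictor.
Strong reading: for every (c,d,p) with showed(c,d,p), practised(p,d).
Restrictor triples: (c3,d2,p1)→practised(p1,d2) ✓  (c3,d2,p2)→practised(p2,d2) ✓  (c3,d3,p3)→practised(p3,d3) ✓  (c4,d2,p1)→practised(p1,d2) ✓  (c4,d3,p1)→practised(p1,d3) ✓  (c4,d3,p5)→practised(p5,d3) ✓  (c4,d4,p2)→practised(p2,d4) ✓  (c4,d4,p5)→practised(p5,d4) ✓
Every restrictor triple satisfies the scope.

True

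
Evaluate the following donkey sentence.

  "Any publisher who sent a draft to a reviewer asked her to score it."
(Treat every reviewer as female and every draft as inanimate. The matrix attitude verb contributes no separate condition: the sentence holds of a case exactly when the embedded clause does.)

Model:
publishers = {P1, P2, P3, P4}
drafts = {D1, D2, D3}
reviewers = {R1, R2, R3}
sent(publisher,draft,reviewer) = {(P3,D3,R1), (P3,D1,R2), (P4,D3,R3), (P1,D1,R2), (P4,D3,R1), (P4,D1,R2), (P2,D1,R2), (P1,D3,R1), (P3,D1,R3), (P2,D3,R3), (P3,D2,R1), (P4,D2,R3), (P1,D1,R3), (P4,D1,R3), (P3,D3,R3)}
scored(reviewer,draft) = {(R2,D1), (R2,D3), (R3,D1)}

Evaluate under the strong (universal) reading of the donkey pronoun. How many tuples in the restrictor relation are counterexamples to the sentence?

"her" takes "a reviewer" as antecedent and "it" takes "a draft"; both are donkey pronouns co-varying with the restrictor.
Strong reading: for every (p,d,r) with sent(p,d,r), scored(r,d).
Restrictor triples: (P1,D1,R2)→scored(R2,D1) ✓  (P1,D1,R3)→scored(R3,D1) ✓  (P1,D3,R1)→scored(R1,D3) ✗  (P2,D1,R2)→scored(R2,D1) ✓  (P2,D3,R3)→scored(R3,D3) ✗  (P3,D1,R2)→scored(R2,D1) ✓  (P3,D1,R3)→scored(R3,D1) ✓  (P3,D2,R1)→scored(R1,D2) ✗  (P3,D3,R1)→scored(R1,D3) ✗  (P3,D3,R3)→scored(R3,D3) ✗  (P4,D1,R2)→scored(R2,D1) ✓  (P4,D1,R3)→scored(R3,D1) ✓  (P4,D2,R3)→scored(R3,D2) ✗  (P4,D3,R1)→scored(R1,D3) ✗  (P4,D3,R3)→scored(R3,D3) ✗
Counterexamples (restrictor triples failing the scope): 8.

8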